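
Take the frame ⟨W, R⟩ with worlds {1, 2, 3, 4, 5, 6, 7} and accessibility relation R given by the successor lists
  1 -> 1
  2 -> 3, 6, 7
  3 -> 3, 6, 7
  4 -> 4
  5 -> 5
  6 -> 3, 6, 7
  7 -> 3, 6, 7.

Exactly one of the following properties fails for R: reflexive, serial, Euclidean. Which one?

Reflexive: no — 2 is not related to itself.
Serial: yes — every world has a successor (e.g. 1 R 1).
Euclidean: yes — any two successors of a common world are R-related.
Only reflexive fails.

reflexive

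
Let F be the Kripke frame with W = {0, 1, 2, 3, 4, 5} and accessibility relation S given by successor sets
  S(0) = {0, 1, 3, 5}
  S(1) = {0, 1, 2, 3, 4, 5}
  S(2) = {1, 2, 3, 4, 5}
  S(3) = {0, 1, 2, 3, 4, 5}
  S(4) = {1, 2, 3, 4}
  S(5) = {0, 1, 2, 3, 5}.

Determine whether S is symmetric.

Yes

Symmetric: yes — every pair in S has its reverse in S.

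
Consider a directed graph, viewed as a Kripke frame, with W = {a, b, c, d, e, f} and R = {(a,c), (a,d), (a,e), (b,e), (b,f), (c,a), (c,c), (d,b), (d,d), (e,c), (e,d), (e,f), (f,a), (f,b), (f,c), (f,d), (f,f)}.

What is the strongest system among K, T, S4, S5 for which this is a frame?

Reflexive (axiom T): no — a is not related to itself.
Transitive (axiom 4): no — a R d and d R b, but not a R b.
Euclidean (axiom 5): no — a R c and a R d, but not c R d.
So F validates K; T would additionally require R to be reflexive. The strongest is K.

K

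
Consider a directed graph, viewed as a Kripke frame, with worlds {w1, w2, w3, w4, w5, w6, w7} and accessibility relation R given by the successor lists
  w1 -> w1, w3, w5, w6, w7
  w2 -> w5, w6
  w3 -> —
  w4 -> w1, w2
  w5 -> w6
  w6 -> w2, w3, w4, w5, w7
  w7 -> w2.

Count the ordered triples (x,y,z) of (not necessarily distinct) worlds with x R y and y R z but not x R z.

Enumerating: (w1,w6,w2), (w1,w6,w4), (w1,w7,w2), (w2,w6,w2), (w2,w6,w3), (w2,w6,w4), (w2,w6,w7), (w4,w1,w3), (w4,w1,w5), (w4,w1,w6), (w4,w1,w7), (w4,w2,w5), … and 11 more.
Total: 23.

23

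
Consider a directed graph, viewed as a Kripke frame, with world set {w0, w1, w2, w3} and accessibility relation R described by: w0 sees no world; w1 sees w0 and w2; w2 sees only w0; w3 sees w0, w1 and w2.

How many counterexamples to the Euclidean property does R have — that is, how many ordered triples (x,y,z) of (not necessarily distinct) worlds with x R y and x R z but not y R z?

Enumerating: (w1,w0,w0), (w1,w0,w2), (w1,w2,w2), (w2,w0,w0), (w3,w0,w0), (w3,w0,w1), (w3,w0,w2), (w3,w1,w1), (w3,w2,w1), (w3,w2,w2).

10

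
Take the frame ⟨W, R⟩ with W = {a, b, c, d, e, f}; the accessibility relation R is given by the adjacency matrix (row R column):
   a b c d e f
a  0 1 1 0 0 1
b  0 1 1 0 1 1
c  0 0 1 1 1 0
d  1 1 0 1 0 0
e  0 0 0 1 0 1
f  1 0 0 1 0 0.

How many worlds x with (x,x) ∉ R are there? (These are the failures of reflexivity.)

3

Enumerating: a, e, f.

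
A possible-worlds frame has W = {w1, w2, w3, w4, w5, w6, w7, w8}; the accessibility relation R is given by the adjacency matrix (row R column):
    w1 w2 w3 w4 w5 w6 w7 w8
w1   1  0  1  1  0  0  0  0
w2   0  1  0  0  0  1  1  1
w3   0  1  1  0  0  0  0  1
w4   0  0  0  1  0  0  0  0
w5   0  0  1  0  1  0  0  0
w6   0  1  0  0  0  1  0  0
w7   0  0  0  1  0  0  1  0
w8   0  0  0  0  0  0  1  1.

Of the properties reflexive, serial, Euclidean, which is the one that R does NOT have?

Euclidean

Reflexive: yes — every world is R-related to itself.
Serial: yes — every world has a successor (e.g. w1 R w1).
Euclidean: no — w1 R w3 and w1 R w4, but not w3 R w4.
Only Euclidean fails.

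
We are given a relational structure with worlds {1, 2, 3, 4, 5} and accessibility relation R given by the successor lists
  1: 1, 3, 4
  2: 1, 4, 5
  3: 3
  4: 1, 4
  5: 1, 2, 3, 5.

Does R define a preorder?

No

Reflexive: no — 2 is not related to itself.
Transitive: no — 2 R 1 and 1 R 3, but not 2 R 3.
So R is not a preorder.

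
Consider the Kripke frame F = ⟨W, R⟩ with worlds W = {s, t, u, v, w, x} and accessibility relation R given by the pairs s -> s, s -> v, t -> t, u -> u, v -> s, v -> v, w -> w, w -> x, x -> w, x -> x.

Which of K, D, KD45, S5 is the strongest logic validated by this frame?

S5

Serial (axiom D): yes — every world has a successor (e.g. s R s).
Euclidean (axiom 5): yes — any two successors of a common world are R-related.
Transitive (axiom 4): yes — every two-step R-path is closed by a direct edge.
Reflexive (axiom T): yes — every world is R-related to itself.
So F validates K, D, KD45, S5. The strongest is S5.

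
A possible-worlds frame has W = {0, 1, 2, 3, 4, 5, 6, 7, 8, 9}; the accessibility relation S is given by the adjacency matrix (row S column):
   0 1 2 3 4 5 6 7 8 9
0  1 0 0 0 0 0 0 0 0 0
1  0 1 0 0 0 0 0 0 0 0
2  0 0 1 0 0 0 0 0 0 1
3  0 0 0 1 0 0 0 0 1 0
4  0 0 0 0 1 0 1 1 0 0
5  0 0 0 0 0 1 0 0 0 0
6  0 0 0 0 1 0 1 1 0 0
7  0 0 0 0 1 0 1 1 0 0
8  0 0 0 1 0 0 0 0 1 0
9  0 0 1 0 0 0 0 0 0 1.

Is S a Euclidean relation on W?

Yes

Euclidean: yes — any two successors of a common world are S-related.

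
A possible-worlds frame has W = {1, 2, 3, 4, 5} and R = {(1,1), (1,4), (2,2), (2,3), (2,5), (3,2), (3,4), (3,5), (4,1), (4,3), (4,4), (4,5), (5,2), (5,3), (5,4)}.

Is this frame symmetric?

Yes

Symmetric: yes — every pair in R has its reverse in R.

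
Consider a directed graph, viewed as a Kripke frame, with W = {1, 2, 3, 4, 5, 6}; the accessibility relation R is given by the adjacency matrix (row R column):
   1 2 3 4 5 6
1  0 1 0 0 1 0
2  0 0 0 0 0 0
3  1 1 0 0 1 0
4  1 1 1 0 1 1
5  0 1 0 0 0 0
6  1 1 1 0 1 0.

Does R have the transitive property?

Yes

Transitive: yes — every two-step R-path is closed by a direct edge.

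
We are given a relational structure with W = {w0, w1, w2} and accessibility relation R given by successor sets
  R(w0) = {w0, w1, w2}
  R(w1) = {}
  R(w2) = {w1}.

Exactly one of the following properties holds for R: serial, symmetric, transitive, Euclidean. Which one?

transitive

Serial: no — w1 has no R-successor.
Symmetric: no — w0 R w1 but not w1 R w0.
Transitive: yes — every two-step R-path is closed by a direct edge.
Euclidean: no — w0 R w1 and w0 R w2, but not w1 R w2.
Only transitive holds.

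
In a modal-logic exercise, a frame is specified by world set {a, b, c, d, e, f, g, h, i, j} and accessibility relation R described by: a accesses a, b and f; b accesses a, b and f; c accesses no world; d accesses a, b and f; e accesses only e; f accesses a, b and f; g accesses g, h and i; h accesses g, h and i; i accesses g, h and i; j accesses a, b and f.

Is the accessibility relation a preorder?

No

Reflexive: no — c is not related to itself.
Transitive: yes — every two-step R-path is closed by a direct edge.
So R is not a preorder.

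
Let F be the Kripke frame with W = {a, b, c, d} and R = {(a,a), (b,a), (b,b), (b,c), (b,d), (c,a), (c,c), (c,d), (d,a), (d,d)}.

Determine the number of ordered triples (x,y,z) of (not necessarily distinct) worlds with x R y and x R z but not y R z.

Enumerating: (b,a,b), (b,a,c), (b,a,d), (b,c,b), (b,d,b), (b,d,c), (c,a,c), (c,a,d), (c,d,c), (d,a,d).

10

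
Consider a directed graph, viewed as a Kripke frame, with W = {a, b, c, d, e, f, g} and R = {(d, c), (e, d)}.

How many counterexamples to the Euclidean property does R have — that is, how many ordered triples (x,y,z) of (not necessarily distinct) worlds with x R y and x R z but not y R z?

Enumerating: (d,c,c), (e,d,d).

2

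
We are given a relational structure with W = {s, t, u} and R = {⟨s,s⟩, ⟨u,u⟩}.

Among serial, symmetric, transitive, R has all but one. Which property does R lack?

serial

Serial: no — t has no R-successor.
Symmetric: yes — every pair in R has its reverse in R.
Transitive: yes — every two-step R-path is closed by a direct edge.
Only serial fails.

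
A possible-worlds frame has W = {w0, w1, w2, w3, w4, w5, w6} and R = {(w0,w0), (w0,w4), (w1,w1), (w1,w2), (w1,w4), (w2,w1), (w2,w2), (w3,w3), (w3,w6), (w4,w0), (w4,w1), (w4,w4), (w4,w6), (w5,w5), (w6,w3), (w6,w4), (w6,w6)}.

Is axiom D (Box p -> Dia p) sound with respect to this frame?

By correspondence theory, D is valid on a frame iff R is serial.
Serial: yes — every world has a successor (e.g. w0 R w0).

Yes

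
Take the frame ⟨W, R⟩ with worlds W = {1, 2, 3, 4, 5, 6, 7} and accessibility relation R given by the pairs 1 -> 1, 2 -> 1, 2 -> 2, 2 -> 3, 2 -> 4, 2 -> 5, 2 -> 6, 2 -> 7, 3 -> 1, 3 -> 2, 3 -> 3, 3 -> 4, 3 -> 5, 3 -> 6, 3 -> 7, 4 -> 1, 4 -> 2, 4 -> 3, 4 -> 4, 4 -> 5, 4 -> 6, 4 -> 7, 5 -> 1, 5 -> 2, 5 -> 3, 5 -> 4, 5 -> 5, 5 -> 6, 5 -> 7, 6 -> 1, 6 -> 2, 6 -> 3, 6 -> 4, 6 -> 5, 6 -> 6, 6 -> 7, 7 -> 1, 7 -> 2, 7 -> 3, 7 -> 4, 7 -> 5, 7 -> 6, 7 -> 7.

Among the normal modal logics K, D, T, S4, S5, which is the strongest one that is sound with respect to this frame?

Serial (axiom D): yes — every world has a successor (e.g. 1 R 1).
Reflexive (axiom T): yes — every world is R-related to itself.
Transitive (axiom 4): yes — every two-step R-path is closed by a direct edge.
Euclidean (axiom 5): no — 2 R 1 and 2 R 3, but not 1 R 3.
So F validates K, D, T, S4; S5 would additionally require R to be Euclidean. The strongest is S4.

S4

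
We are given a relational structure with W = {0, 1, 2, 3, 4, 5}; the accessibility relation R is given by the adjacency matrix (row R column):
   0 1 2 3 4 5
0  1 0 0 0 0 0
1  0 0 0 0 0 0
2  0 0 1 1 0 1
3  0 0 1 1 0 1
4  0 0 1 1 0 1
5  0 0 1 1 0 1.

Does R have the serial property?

Serial: no — 1 has no R-successor.

No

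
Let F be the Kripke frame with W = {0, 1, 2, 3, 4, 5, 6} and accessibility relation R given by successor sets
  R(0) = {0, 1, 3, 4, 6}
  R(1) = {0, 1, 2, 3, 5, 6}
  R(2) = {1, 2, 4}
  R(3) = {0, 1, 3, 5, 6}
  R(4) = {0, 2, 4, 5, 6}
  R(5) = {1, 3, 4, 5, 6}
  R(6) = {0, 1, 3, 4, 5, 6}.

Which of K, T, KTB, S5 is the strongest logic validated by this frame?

Reflexive (axiom T): yes — every world is R-related to itself.
Symmetric (axiom B): yes — every pair in R has its reverse in R.
Euclidean (axiom 5): no — 0 R 1 and 0 R 4, but not 1 R 4.
So F validates K, T, KTB; S5 would additionally require R to be Euclidean. The strongest is KTB.

KTB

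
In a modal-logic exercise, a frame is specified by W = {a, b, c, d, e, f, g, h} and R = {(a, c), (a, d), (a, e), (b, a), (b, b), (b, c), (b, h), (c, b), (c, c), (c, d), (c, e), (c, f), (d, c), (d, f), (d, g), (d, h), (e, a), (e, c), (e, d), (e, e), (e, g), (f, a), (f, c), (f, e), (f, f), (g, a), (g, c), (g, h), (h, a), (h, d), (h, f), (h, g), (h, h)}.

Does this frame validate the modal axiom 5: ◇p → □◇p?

No

The schema 5 characterises exactly the Euclidean frames.
Euclidean: no — a R d and a R e, but not d R e.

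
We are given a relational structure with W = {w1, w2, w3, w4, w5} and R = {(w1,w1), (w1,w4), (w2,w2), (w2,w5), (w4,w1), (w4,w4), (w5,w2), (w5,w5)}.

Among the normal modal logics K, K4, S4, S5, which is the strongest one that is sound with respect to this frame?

K4

Transitive (axiom 4): yes — every two-step R-path is closed by a direct edge.
Reflexive (axiom T): no — w3 is not related to itself.
Euclidean (axiom 5): yes — any two successors of a common world are R-related.
So F validates K, K4; S4 would additionally require R to be reflexive. The strongest is K4.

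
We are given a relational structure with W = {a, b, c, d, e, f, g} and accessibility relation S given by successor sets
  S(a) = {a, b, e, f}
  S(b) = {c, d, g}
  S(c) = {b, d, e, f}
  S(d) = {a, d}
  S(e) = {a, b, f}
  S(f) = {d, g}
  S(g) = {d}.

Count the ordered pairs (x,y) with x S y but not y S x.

13

Enumerating: (a,b), (a,f), (b,d), (b,g), (c,d), (c,e), (c,f), (d,a), (e,b), (e,f), (f,d), (f,g), (g,d).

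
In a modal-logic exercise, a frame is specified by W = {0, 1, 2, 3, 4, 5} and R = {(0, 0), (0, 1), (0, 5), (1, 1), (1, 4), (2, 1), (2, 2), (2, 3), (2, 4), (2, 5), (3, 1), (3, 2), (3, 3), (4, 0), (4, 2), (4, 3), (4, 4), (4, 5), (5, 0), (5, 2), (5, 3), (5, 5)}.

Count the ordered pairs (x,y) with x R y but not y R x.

Enumerating: (0,1), (1,4), (2,1), (3,1), (4,0), (4,3), (4,5), (5,3).

8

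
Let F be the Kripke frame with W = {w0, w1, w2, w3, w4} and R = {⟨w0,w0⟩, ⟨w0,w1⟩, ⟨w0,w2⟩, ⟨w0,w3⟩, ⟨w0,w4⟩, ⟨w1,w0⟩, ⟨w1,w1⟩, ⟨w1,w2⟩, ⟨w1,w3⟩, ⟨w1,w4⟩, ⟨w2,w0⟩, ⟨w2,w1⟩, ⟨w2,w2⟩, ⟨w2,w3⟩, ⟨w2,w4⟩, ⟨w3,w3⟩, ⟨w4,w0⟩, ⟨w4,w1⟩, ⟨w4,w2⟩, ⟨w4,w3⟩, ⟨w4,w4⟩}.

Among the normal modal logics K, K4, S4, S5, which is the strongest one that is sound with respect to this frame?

Transitive (axiom 4): yes — every two-step R-path is closed by a direct edge.
Reflexive (axiom T): yes — every world is R-related to itself.
Euclidean (axiom 5): no — w0 R w3 and w0 R w1, but not w3 R w1.
So F validates K, K4, S4; S5 would additionally require R to be Euclidean. The strongest is S4.

S4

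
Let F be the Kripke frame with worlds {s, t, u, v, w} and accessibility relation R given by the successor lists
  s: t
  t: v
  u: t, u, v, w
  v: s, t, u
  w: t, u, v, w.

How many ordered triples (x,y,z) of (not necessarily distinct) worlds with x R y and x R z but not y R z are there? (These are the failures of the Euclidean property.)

Enumerating: (s,t,t), (t,v,v), (u,t,t), (u,t,u), (u,t,w), (u,v,v), (u,v,w), (v,s,s), (v,s,u), (v,t,s), (v,t,t), (v,t,u), (v,u,s), (w,t,t), (w,t,u), (w,t,w), (w,v,v), (w,v,w).

18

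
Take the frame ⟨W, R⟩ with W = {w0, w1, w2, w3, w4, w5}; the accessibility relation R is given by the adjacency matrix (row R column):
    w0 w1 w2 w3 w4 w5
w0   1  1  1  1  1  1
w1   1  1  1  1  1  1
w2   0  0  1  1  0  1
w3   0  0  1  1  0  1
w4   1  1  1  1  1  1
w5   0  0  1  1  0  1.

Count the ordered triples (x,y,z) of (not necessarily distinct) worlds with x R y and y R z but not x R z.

R is transitive; there are no such tuples.

0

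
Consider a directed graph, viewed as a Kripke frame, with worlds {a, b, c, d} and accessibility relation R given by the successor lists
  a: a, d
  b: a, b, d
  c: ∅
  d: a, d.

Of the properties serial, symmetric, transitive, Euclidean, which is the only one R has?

Serial: no — c has no R-successor.
Symmetric: no — b R a but not a R b.
Transitive: yes — every two-step R-path is closed by a direct edge.
Euclidean: no — b R a and b R b, but not a R b.
Only transitive holds.

transitive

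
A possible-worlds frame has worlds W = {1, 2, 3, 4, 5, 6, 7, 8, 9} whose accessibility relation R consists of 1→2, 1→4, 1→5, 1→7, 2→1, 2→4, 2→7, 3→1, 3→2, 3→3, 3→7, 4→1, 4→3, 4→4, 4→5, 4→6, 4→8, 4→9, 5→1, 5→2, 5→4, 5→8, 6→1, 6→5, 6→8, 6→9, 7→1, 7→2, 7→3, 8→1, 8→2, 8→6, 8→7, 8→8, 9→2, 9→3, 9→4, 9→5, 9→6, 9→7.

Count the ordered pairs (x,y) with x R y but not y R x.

Enumerating: (2,4), (3,1), (3,2), (4,3), (4,6), (4,8), (5,2), (5,8), (6,1), (6,5), (8,1), (8,2), (8,7), (9,2), (9,3), (9,5), (9,7).

17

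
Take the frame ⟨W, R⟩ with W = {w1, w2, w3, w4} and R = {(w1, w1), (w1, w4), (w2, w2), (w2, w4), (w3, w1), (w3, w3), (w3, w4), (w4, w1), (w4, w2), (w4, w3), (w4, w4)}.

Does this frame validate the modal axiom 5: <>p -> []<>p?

No

Axiom 5 corresponds to the accessibility relation being Euclidean.
Euclidean: no — w4 R w1 and w4 R w2, but not w1 R w2.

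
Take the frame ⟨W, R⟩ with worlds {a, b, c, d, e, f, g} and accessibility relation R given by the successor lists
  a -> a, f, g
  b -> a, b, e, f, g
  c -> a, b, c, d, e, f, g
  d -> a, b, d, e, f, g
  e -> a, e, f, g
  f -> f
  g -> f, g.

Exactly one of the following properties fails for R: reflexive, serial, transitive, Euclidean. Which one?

Euclidean

Reflexive: yes — every world is R-related to itself.
Serial: yes — every world has a successor (e.g. a R a).
Transitive: yes — every two-step R-path is closed by a direct edge.
Euclidean: no — a R f and a R g, but not f R g.
Only Euclidean fails.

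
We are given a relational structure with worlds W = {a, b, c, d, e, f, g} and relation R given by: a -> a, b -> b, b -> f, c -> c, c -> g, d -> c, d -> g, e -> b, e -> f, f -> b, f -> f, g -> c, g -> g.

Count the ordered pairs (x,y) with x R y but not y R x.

4

Enumerating: (d,c), (d,g), (e,b), (e,f).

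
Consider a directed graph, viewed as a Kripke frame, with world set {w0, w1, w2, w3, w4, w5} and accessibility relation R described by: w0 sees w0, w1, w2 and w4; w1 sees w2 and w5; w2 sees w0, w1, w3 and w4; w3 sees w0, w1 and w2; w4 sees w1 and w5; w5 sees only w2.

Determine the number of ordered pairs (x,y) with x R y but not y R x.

Enumerating: (w0,w1), (w0,w4), (w1,w5), (w2,w4), (w3,w0), (w3,w1), (w4,w1), (w4,w5), (w5,w2).

9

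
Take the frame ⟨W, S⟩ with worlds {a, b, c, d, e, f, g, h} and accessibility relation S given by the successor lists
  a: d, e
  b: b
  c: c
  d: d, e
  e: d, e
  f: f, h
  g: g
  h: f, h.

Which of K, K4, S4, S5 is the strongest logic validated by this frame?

K4

Transitive (axiom 4): yes — every two-step S-path is closed by a direct edge.
Reflexive (axiom T): no — a is not related to itself.
Euclidean (axiom 5): yes — any two successors of a common world are S-related.
So F validates K, K4; S4 would additionally require S to be reflexive. The strongest is K4.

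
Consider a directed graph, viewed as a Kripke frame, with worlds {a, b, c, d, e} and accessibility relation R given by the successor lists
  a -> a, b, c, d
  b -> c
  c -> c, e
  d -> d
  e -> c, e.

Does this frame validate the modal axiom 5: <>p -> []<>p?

No

The schema 5 characterises exactly the Euclidean frames.
Euclidean: no — a R b and a R d, but not b R d.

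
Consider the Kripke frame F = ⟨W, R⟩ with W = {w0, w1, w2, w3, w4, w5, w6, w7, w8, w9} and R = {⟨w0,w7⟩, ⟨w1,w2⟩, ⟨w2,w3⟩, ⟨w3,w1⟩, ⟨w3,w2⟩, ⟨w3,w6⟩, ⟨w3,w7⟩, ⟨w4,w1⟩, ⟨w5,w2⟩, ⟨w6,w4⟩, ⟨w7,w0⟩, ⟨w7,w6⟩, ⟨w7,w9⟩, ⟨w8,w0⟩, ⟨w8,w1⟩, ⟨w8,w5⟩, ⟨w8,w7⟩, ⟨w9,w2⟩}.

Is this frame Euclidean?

Euclidean: no — w3 R w1 and w3 R w6, but not w1 R w6.

No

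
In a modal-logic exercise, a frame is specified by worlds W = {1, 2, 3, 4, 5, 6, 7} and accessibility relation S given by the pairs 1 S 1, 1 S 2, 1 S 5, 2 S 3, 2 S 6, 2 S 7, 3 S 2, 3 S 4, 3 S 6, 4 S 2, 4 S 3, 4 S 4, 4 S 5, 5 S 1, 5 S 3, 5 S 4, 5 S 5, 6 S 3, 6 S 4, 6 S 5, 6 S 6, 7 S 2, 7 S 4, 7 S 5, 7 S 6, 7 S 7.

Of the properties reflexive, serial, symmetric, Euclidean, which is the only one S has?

Reflexive: no — 2 is not related to itself.
Serial: yes — every world has a successor (e.g. 1 S 1).
Symmetric: no — 1 S 2 but not 2 S 1.
Euclidean: no — 1 S 2 and 1 S 5, but not 2 S 5.
Only serial holds.

serial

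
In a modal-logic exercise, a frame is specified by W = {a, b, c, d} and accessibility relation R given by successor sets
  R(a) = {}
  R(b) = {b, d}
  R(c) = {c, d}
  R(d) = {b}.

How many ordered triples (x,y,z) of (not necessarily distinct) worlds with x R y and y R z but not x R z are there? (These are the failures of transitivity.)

2

Enumerating: (c,d,b), (d,b,d).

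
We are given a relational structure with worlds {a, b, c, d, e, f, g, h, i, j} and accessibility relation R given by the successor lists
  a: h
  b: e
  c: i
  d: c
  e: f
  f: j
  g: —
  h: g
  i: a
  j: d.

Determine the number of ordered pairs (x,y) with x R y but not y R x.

Enumerating: (a,h), (b,e), (c,i), (d,c), (e,f), (f,j), (h,g), (i,a), (j,d).

9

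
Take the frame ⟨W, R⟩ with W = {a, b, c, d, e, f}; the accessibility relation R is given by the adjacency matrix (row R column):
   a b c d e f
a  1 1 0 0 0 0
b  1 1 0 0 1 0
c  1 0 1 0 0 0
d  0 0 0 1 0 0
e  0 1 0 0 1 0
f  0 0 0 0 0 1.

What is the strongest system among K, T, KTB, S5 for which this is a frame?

T

Reflexive (axiom T): yes — every world is R-related to itself.
Symmetric (axiom B): no — c R a but not a R c.
Euclidean (axiom 5): no — b R a and b R e, but not a R e.
So F validates K, T; KTB would additionally require R to be symmetric. The strongest is T.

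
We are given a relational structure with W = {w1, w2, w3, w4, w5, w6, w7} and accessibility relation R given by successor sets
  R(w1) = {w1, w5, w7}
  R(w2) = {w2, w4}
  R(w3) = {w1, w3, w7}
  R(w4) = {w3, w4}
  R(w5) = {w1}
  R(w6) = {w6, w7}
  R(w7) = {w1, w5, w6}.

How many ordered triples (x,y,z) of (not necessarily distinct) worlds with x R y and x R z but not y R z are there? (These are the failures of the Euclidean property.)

14

Enumerating: (w1,w5,w5), (w1,w5,w7), (w1,w7,w7), (w2,w4,w2), (w3,w1,w3), (w3,w7,w3), (w3,w7,w7), (w4,w3,w4), (w6,w7,w7), (w7,w1,w6), (w7,w5,w5), (w7,w5,w6), (w7,w6,w1), (w7,w6,w5).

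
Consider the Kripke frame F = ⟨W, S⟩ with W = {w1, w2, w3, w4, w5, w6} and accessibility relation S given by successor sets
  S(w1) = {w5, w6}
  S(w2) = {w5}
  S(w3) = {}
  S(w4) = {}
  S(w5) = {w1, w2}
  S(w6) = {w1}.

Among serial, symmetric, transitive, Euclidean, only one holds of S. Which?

symmetric

Serial: no — w3 has no S-successor.
Symmetric: yes — every pair in S has its reverse in S.
Transitive: no — w1 S w5 and w5 S w2, but not w1 S w2.
Euclidean: no — w1 S w5 and w1 S w6, but not w5 S w6.
Only symmetric holds.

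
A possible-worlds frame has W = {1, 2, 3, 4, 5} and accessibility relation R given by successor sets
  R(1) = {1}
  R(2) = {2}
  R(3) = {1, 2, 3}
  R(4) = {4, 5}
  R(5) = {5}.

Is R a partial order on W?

Reflexive: yes — every world is R-related to itself.
Transitive: yes — every two-step R-path is closed by a direct edge.
Antisymmetric: yes — no distinct pair is related both ways.
So R is a partial order.

Yes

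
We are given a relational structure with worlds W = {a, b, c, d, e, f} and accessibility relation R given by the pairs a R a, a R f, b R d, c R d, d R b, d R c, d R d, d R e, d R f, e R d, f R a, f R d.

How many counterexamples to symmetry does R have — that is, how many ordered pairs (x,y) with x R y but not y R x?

0

R is symmetric; there are no such tuples.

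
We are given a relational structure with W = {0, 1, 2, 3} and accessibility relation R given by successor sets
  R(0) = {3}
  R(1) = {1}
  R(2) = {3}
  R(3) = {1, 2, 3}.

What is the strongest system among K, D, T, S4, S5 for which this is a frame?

Serial (axiom D): yes — every world has a successor (e.g. 0 R 3).
Reflexive (axiom T): no — 0 is not related to itself.
Transitive (axiom 4): no — 0 R 3 and 3 R 1, but not 0 R 1.
Euclidean (axiom 5): no — 3 R 1 and 3 R 2, but not 1 R 2.
So F validates K, D; T would additionally require R to be reflexive. The strongest is D.

D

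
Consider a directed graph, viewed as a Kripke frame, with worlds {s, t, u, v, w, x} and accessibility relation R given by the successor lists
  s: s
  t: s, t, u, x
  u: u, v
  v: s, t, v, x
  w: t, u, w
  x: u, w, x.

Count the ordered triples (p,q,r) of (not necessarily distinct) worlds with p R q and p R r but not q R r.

Enumerating: (t,s,t), (t,s,u), (t,s,x), (t,u,s), (t,u,t), (t,u,x), (t,x,s), (t,x,t), (u,v,u), (v,s,t), (v,s,v), (v,s,x), … and 10 more.
Total: 22.

22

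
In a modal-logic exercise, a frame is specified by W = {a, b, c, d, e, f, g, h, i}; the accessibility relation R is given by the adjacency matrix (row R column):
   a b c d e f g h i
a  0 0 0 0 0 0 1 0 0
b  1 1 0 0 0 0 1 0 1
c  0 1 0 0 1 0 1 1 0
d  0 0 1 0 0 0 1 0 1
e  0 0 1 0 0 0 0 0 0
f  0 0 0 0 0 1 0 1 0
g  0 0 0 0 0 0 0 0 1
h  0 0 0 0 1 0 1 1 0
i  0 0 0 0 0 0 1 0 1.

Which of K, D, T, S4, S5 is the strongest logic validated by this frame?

Serial (axiom D): yes — every world has a successor (e.g. a R g).
Reflexive (axiom T): no — a is not related to itself.
Transitive (axiom 4): no — a R g and g R i, but not a R i.
Euclidean (axiom 5): no — b R a and b R i, but not a R i.
So F validates K, D; T would additionally require R to be reflexive. The strongest is D.

D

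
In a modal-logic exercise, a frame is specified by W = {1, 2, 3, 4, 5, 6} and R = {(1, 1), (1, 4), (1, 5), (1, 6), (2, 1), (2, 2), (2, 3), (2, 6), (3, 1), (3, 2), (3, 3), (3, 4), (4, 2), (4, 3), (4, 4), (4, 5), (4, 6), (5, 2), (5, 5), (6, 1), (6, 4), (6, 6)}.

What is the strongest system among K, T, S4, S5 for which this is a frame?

Reflexive (axiom T): yes — every world is R-related to itself.
Transitive (axiom 4): no — 1 R 4 and 4 R 2, but not 1 R 2.
Euclidean (axiom 5): no — 1 R 5 and 1 R 4, but not 5 R 4.
So F validates K, T; S4 would additionally require R to be transitive. The strongest is T.

T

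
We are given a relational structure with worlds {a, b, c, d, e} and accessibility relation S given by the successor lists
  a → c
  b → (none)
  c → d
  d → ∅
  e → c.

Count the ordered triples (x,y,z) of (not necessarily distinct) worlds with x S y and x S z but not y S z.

Enumerating: (a,c,c), (c,d,d), (e,c,c).

3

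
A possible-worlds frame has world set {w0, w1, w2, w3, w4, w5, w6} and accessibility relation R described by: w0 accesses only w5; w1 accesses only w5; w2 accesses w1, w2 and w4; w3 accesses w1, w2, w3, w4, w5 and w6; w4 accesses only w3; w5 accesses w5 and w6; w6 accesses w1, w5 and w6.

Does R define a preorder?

Reflexive: no — w0 is not related to itself.
Transitive: no — w0 R w5 and w5 R w6, but not w0 R w6.
So R is not a preorder.

No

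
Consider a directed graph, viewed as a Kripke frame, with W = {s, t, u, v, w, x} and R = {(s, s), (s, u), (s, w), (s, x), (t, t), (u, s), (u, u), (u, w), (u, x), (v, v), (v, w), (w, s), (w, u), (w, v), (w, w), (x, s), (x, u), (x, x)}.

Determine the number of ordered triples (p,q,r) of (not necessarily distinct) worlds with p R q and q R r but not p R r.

8

Enumerating: (s,w,v), (u,w,v), (v,w,s), (v,w,u), (w,s,x), (w,u,x), (x,s,w), (x,u,w).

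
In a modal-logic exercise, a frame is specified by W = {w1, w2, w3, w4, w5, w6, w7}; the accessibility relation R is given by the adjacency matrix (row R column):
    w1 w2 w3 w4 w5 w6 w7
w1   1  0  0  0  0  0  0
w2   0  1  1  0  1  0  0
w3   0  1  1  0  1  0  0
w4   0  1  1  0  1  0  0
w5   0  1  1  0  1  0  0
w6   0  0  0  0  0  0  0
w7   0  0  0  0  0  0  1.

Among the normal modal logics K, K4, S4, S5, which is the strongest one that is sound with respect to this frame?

Transitive (axiom 4): yes — every two-step R-path is closed by a direct edge.
Reflexive (axiom T): no — w4 is not related to itself.
Euclidean (axiom 5): yes — any two successors of a common world are R-related.
So F validates K, K4; S4 would additionally require R to be reflexive. The strongest is K4.

K4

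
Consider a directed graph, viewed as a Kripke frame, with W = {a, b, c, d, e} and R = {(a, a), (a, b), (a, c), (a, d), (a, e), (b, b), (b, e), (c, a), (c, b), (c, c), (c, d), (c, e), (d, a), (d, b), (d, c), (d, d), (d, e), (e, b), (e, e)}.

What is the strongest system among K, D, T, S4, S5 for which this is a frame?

S4

Serial (axiom D): yes — every world has a successor (e.g. a R a).
Reflexive (axiom T): yes — every world is R-related to itself.
Transitive (axiom 4): yes — every two-step R-path is closed by a direct edge.
Euclidean (axiom 5): no — a R b and a R c, but not b R c.
So F validates K, D, T, S4; S5 would additionally require R to be Euclidean. The strongest is S4.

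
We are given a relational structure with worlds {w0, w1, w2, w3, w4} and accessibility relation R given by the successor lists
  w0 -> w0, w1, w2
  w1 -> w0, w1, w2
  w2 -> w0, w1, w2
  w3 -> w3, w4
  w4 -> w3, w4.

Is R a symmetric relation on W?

Symmetric: yes — every pair in R has its reverse in R.

Yes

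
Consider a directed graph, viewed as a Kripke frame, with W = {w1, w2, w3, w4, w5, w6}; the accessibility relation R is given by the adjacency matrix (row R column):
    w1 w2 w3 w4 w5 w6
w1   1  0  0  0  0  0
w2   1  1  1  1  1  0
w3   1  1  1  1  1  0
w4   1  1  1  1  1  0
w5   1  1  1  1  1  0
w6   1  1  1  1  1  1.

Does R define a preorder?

Reflexive: yes — every world is R-related to itself.
Transitive: yes — every two-step R-path is closed by a direct edge.
So R is a preorder.

Yes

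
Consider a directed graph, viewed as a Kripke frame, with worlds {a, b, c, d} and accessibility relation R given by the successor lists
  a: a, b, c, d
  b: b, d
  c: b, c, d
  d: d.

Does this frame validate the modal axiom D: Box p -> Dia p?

Yes

By correspondence theory, D is valid on a frame iff R is serial.
Serial: yes — every world has a successor (e.g. a R a).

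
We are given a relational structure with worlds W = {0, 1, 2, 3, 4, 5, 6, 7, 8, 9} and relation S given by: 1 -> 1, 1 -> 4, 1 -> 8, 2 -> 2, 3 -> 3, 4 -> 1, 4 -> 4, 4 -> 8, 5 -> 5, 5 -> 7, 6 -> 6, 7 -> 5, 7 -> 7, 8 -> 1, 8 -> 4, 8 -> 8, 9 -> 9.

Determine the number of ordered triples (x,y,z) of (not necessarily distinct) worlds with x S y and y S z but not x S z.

0

S is transitive; there are no such tuples.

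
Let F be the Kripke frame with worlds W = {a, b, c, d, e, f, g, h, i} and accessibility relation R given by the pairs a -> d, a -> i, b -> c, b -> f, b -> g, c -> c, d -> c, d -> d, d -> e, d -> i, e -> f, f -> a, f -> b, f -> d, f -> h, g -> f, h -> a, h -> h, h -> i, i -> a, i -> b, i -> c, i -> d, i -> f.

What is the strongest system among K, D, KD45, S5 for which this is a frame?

Serial (axiom D): yes — every world has a successor (e.g. a R d).
Euclidean (axiom 5): no — b R c and b R f, but not c R f.
Transitive (axiom 4): no — a R d and d R c, but not a R c.
Reflexive (axiom T): no — a is not related to itself.
So F validates K, D; KD45 would additionally require R to be Euclidean and transitive. The strongest is D.

D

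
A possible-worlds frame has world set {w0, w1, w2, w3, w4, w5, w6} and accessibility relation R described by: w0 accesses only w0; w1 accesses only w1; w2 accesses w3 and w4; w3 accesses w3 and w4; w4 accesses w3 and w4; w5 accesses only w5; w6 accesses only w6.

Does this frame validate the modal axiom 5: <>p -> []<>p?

Yes

The schema 5 characterises exactly the Euclidean frames.
Euclidean: yes — any two successors of a common world are R-related.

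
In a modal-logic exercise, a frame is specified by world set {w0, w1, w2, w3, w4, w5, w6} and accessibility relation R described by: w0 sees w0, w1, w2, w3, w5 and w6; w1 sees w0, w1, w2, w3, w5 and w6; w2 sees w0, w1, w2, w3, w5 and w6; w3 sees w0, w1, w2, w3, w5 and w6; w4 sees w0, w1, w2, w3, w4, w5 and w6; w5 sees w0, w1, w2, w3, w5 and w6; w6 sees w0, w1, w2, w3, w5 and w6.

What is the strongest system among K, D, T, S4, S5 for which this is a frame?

S4

Serial (axiom D): yes — every world has a successor (e.g. w0 R w0).
Reflexive (axiom T): yes — every world is R-related to itself.
Transitive (axiom 4): yes — every two-step R-path is closed by a direct edge.
Euclidean (axiom 5): no — w4 R w0 and w4 R w4, but not w0 R w4.
So F validates K, D, T, S4; S5 would additionally require R to be Euclidean. The strongest is S4.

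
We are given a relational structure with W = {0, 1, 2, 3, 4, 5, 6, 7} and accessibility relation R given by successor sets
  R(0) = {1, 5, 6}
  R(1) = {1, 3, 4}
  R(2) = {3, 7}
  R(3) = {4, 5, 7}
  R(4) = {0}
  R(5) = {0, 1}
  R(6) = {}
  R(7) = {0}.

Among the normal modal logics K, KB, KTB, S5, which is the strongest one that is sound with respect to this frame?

K

Symmetric (axiom B): no — 0 R 1 but not 1 R 0.
Reflexive (axiom T): no — 0 is not related to itself.
Euclidean (axiom 5): no — 0 R 1 and 0 R 5, but not 1 R 5.
So F validates K; KB would additionally require R to be symmetric. The strongest is K.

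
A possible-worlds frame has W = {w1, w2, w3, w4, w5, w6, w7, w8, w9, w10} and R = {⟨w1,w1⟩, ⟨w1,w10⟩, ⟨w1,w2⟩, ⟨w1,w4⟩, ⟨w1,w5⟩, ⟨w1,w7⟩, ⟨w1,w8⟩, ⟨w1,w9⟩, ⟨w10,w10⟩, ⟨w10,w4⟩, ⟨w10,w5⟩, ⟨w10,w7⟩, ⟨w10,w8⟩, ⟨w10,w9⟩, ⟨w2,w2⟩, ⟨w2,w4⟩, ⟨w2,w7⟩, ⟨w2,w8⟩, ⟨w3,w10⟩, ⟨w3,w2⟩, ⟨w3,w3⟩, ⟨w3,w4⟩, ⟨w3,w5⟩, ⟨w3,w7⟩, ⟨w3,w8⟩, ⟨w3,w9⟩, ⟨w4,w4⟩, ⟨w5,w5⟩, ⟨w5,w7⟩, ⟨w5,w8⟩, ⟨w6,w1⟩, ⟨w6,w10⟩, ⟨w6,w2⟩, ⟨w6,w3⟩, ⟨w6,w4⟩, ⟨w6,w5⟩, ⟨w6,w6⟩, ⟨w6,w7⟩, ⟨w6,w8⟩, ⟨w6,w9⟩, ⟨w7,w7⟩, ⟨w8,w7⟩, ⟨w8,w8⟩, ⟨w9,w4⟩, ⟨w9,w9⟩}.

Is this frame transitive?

Yes

Transitive: yes — every two-step R-path is closed by a direct edge.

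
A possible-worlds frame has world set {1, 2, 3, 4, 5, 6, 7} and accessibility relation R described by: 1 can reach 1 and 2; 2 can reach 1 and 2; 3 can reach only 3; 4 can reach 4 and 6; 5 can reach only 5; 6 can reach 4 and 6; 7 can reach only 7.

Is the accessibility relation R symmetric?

Yes

Symmetric: yes — every pair in R has its reverse in R.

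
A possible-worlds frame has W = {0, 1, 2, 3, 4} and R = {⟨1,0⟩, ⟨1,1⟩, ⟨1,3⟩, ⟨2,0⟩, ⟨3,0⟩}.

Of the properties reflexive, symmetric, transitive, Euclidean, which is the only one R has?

transitive

Reflexive: no — 0 is not related to itself.
Symmetric: no — 1 R 0 but not 0 R 1.
Transitive: yes — every two-step R-path is closed by a direct edge.
Euclidean: no — 1 R 0 and 1 R 3, but not 0 R 3.
Only transitive holds.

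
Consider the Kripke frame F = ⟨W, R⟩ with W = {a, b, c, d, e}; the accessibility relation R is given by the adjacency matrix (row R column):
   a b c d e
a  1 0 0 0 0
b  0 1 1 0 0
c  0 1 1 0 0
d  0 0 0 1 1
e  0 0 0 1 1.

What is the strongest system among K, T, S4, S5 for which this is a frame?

S5

Reflexive (axiom T): yes — every world is R-related to itself.
Transitive (axiom 4): yes — every two-step R-path is closed by a direct edge.
Euclidean (axiom 5): yes — any two successors of a common world are R-related.
So F validates K, T, S4, S5. The strongest is S5.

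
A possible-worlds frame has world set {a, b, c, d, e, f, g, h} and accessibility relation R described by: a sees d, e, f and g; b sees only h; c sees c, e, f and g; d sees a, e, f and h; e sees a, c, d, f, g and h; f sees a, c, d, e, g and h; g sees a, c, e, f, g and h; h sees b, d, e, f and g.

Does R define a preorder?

No

Reflexive: no — a is not related to itself.
Transitive: no — a R d and d R h, but not a R h.
So R is not a preorder.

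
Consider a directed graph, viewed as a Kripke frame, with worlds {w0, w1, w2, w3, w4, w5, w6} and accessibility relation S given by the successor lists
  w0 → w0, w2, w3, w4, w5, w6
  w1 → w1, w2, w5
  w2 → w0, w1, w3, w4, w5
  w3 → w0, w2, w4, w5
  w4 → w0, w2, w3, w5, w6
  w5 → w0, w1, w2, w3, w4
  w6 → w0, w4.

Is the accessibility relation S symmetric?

Symmetric: yes — every pair in S has its reverse in S.

Yes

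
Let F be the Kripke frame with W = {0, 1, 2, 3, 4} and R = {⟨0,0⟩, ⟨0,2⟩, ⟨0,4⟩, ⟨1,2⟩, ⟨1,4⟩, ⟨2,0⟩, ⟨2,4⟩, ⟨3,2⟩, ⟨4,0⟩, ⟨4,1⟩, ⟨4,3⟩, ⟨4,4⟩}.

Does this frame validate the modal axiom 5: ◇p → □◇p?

By correspondence theory, 5 is valid on a frame iff R is Euclidean.
Euclidean: no — 0 R 4 and 0 R 2, but not 4 R 2.

No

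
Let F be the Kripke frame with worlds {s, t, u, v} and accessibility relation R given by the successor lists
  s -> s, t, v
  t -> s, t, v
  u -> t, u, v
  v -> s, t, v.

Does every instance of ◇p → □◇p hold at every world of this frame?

By correspondence theory, 5 is valid on a frame iff R is Euclidean.
Euclidean: no — u R t and u R u, but not t R u.

No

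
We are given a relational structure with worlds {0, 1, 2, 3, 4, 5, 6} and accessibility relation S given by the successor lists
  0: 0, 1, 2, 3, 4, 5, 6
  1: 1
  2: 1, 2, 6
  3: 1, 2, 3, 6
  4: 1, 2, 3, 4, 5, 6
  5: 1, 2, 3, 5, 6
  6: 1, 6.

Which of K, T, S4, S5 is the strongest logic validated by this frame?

Reflexive (axiom T): yes — every world is S-related to itself.
Transitive (axiom 4): yes — every two-step S-path is closed by a direct edge.
Euclidean (axiom 5): no — 0 S 1 and 0 S 2, but not 1 S 2.
So F validates K, T, S4; S5 would additionally require S to be Euclidean. The strongest is S4.

S4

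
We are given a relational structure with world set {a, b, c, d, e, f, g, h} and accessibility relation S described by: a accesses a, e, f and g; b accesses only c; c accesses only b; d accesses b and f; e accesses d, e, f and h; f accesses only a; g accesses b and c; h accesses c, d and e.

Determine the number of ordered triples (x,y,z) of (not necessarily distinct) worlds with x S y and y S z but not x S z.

Enumerating: (a,e,d), (a,e,h), (a,g,b), (a,g,c), (b,c,b), (c,b,c), (d,b,c), (d,f,a), (e,d,b), (e,f,a), (e,h,c), (f,a,e), … and 7 more.
Total: 19.

19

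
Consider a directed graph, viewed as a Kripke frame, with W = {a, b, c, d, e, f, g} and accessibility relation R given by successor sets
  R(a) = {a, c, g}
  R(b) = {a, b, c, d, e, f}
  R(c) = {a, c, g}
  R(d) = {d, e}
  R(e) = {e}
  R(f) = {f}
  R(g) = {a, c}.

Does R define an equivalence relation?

Reflexive: no — g is not related to itself.
Symmetric: no — b R a but not a R b.
Transitive: no — b R a and a R g, but not b R g.
So R is not an equivalence relation.

No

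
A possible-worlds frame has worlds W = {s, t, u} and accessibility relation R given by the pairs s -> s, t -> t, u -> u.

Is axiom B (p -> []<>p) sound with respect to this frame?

Yes

By correspondence theory, B is valid on a frame iff R is symmetric.
Symmetric: yes — every pair in R has its reverse in R.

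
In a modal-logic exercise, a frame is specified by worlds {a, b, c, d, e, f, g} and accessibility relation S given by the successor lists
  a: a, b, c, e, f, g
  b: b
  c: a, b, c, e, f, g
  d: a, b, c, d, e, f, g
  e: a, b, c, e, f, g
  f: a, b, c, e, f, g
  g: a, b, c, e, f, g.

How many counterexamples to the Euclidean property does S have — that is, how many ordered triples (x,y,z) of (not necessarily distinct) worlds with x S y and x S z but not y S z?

Enumerating: (a,b,a), (a,b,c), (a,b,e), (a,b,f), (a,b,g), (c,b,a), (c,b,c), (c,b,e), (c,b,f), (c,b,g), (d,a,d), (d,b,a), … and 24 more.
Total: 36.

36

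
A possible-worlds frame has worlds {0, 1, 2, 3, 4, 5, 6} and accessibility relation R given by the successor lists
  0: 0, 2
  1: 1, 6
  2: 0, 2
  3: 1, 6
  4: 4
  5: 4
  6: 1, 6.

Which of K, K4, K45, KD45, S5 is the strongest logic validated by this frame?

Transitive (axiom 4): yes — every two-step R-path is closed by a direct edge.
Euclidean (axiom 5): yes — any two successors of a common world are R-related.
Serial (axiom D): yes — every world has a successor (e.g. 0 R 0).
Reflexive (axiom T): no — 3 is not related to itself.
So F validates K, K4, K45, KD45; S5 would additionally require R to be reflexive. The strongest is KD45.

KD45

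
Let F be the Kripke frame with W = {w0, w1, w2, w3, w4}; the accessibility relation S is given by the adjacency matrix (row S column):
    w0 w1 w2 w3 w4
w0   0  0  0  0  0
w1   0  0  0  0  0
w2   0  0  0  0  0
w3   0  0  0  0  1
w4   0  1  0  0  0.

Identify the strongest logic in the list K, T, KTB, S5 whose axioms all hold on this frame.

K

Reflexive (axiom T): no — w0 is not related to itself.
Symmetric (axiom B): no — w3 S w4 but not w4 S w3.
Euclidean (axiom 5): no — w3 S w4 and w3 S w4, but not w4 S w4.
So F validates K; T would additionally require S to be reflexive. The strongest is K.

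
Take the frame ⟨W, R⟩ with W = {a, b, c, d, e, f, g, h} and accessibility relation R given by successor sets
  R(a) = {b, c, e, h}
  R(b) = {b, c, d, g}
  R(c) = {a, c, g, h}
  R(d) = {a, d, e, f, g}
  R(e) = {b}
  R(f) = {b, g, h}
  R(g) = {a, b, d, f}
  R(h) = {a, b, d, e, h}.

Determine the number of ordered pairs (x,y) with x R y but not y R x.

16

Enumerating: (a,b), (a,e), (b,c), (b,d), (c,g), (c,h), (d,a), (d,e), (d,f), (e,b), (f,b), (f,h), (g,a), (h,b), (h,d), (h,e).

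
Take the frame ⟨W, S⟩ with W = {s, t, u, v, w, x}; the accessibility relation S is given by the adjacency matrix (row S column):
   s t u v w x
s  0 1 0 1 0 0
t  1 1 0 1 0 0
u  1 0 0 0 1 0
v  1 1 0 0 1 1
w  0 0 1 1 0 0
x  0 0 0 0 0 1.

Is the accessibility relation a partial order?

No

Reflexive: no — s is not related to itself.
Transitive: no — s S v and v S w, but not s S w.
Antisymmetric: no — s S t and t S s with s ≠ t.
So S is not a partial order.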